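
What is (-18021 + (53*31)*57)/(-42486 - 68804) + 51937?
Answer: 577999310/11129 ≈ 51936.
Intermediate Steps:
(-18021 + (53*31)*57)/(-42486 - 68804) + 51937 = (-18021 + 1643*57)/(-111290) + 51937 = (-18021 + 93651)*(-1/111290) + 51937 = 75630*(-1/111290) + 51937 = -7563/11129 + 51937 = 577999310/11129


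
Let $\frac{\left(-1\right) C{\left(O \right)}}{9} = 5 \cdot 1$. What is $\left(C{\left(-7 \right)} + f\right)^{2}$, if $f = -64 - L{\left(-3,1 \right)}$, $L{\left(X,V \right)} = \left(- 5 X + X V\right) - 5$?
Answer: $13456$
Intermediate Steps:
$C{\left(O \right)} = -45$ ($C{\left(O \right)} = - 9 \cdot 5 \cdot 1 = \left(-9\right) 5 = -45$)
$L{\left(X,V \right)} = -5 - 5 X + V X$ ($L{\left(X,V \right)} = \left(- 5 X + V X\right) - 5 = -5 - 5 X + V X$)
$f = -71$ ($f = -64 - \left(-5 - -15 + 1 \left(-3\right)\right) = -64 - \left(-5 + 15 - 3\right) = -64 - 7 = -71$)
$\left(C{\left(-7 \right)} + f\right)^{2} = \left(-45 - 71\right)^{2} = \left(-116\right)^{2} = 13456$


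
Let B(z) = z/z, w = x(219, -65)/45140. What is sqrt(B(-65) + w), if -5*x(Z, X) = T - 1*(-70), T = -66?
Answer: 2*sqrt(31837242)/11285 ≈ 0.99999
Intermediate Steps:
x(Z, X) = -4/5 (x(Z, X) = -(-66 - 1*(-70))/5 = -(-66 + 70)/5 = -1/5*4 = -4/5)
w = -1/56425 (w = -4/5/45140 = -4/5*1/45140 = -1/56425 ≈ -1.7723e-5)
B(z) = 1
sqrt(B(-65) + w) = sqrt(1 - 1/56425) = sqrt(56424/56425) = 2*sqrt(31837242)/11285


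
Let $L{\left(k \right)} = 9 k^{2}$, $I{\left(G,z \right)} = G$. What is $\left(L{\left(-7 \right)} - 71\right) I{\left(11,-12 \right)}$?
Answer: $4070$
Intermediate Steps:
$\left(L{\left(-7 \right)} - 71\right) I{\left(11,-12 \right)} = \left(9 \left(-7\right)^{2} - 71\right) 11 = \left(9 \cdot 49 - 71\right) 11 = \left(441 - 71\right) 11 = 370 \cdot 11 = 4070$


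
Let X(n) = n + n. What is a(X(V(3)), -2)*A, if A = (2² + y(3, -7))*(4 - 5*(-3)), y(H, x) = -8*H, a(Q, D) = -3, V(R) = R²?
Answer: 1140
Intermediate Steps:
X(n) = 2*n
A = -380 (A = (2² - 8*3)*(4 - 5*(-3)) = (4 - 24)*(4 + 15) = -20*19 = -380)
a(X(V(3)), -2)*A = -3*(-380) = 1140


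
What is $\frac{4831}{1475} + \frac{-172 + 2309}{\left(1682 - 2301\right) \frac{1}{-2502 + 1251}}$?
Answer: $\frac{3946236214}{913025} \approx 4322.2$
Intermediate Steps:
$\frac{4831}{1475} + \frac{-172 + 2309}{\left(1682 - 2301\right) \frac{1}{-2502 + 1251}} = 4831 \cdot \frac{1}{1475} + \frac{2137}{\left(-619\right) \frac{1}{-1251}} = \frac{4831}{1475} + \frac{2137}{\left(-619\right) \left(- \frac{1}{1251}\right)} = \frac{4831}{1475} + \frac{2137}{\frac{619}{1251}} = \frac{4831}{1475} + 2137 \cdot \frac{1251}{619} = \frac{4831}{1475} + \frac{2673387}{619} = \frac{3946236214}{913025}$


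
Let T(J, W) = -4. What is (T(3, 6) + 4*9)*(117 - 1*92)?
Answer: 800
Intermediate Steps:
(T(3, 6) + 4*9)*(117 - 1*92) = (-4 + 4*9)*(117 - 1*92) = (-4 + 36)*(117 - 92) = 32*25 = 800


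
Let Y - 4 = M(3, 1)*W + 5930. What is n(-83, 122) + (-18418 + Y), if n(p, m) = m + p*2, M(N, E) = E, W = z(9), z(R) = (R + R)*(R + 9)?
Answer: -12204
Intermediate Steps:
z(R) = 2*R*(9 + R) (z(R) = (2*R)*(9 + R) = 2*R*(9 + R))
W = 324 (W = 2*9*(9 + 9) = 2*9*18 = 324)
n(p, m) = m + 2*p
Y = 6258 (Y = 4 + (1*324 + 5930) = 4 + (324 + 5930) = 4 + 6254 = 6258)
n(-83, 122) + (-18418 + Y) = (122 + 2*(-83)) + (-18418 + 6258) = (122 - 166) - 12160 = -44 - 12160 = -12204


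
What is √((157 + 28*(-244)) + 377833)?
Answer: √371158 ≈ 609.23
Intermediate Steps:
√((157 + 28*(-244)) + 377833) = √((157 - 6832) + 377833) = √(-6675 + 377833) = √371158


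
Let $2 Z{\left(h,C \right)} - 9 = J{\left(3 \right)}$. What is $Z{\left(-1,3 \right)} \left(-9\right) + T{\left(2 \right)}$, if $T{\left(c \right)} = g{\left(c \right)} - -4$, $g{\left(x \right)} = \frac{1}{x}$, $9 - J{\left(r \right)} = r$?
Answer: $-63$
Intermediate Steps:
$J{\left(r \right)} = 9 - r$
$Z{\left(h,C \right)} = \frac{15}{2}$ ($Z{\left(h,C \right)} = \frac{9}{2} + \frac{9 - 3}{2} = \frac{9}{2} + \frac{1}{2} \cdot 6 = \frac{9}{2} + 3 = \frac{15}{2}$)
$T{\left(c \right)} = 4 + \frac{1}{c}$ ($T{\left(c \right)} = \frac{1}{c} - -4 = \frac{1}{c} + 4 = 4 + \frac{1}{c}$)
$Z{\left(-1,3 \right)} \left(-9\right) + T{\left(2 \right)} = \frac{15}{2} \left(-9\right) + \left(4 + \frac{1}{2}\right) = - \frac{135}{2} + \left(4 + \frac{1}{2}\right) = - \frac{135}{2} + \frac{9}{2} = -63$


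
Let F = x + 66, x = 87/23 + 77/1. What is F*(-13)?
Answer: -43888/23 ≈ -1908.2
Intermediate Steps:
x = 1858/23 (x = 87*(1/23) + 77*1 = 87/23 + 77 = 1858/23 ≈ 80.783)
F = 3376/23 (F = 1858/23 + 66 = 3376/23 ≈ 146.78)
F*(-13) = (3376/23)*(-13) = -43888/23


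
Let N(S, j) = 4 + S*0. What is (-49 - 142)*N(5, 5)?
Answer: -764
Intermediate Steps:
N(S, j) = 4 (N(S, j) = 4 + 0 = 4)
(-49 - 142)*N(5, 5) = (-49 - 142)*4 = -191*4 = -764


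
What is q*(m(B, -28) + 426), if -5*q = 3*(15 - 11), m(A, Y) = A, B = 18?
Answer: -5328/5 ≈ -1065.6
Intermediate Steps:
q = -12/5 (q = -3*(15 - 11)/5 = -3*4/5 = -⅕*12 = -12/5 ≈ -2.4000)
q*(m(B, -28) + 426) = -12*(18 + 426)/5 = -12/5*444 = -5328/5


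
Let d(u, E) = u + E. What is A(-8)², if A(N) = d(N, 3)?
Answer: 25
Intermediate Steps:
d(u, E) = E + u
A(N) = 3 + N
A(-8)² = (3 - 8)² = (-5)² = 25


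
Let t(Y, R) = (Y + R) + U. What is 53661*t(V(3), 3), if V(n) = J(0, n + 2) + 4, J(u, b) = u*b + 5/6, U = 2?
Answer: 1055333/2 ≈ 5.2767e+5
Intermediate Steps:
J(u, b) = ⅚ + b*u (J(u, b) = b*u + 5*(⅙) = b*u + ⅚ = ⅚ + b*u)
V(n) = 29/6 (V(n) = (⅚ + (n + 2)*0) + 4 = (⅚ + (2 + n)*0) + 4 = (⅚ + 0) + 4 = ⅚ + 4 = 29/6)
t(Y, R) = 2 + R + Y (t(Y, R) = (Y + R) + 2 = (R + Y) + 2 = 2 + R + Y)
53661*t(V(3), 3) = 53661*(2 + 3 + 29/6) = 53661*(59/6) = 1055333/2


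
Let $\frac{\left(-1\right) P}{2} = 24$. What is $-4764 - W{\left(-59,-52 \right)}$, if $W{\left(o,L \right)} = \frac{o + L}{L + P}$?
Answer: $- \frac{476511}{100} \approx -4765.1$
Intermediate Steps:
$P = -48$ ($P = \left(-2\right) 24 = -48$)
$W{\left(o,L \right)} = \frac{L + o}{-48 + L}$ ($W{\left(o,L \right)} = \frac{o + L}{L - 48} = \frac{L + o}{-48 + L}$)
$-4764 - W{\left(-59,-52 \right)} = -4764 - \frac{-52 - 59}{-48 - 52} = -4764 - \frac{1}{-100} \left(-111\right) = -4764 - \left(- \frac{1}{100}\right) \left(-111\right) = -4764 - \frac{111}{100} = - \frac{476511}{100}$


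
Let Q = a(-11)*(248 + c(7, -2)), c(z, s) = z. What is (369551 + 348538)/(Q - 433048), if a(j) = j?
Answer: -718089/435853 ≈ -1.6475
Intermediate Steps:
Q = -2805 (Q = -11*(248 + 7) = -11*255 = -2805)
(369551 + 348538)/(Q - 433048) = (369551 + 348538)/(-2805 - 433048) = 718089/(-435853) = 718089*(-1/435853) = -718089/435853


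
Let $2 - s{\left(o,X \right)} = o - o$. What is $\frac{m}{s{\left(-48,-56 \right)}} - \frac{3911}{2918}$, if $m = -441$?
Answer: $- \frac{323665}{1459} \approx -221.84$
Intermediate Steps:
$s{\left(o,X \right)} = 2$ ($s{\left(o,X \right)} = 2 - \left(o - o\right) = 2 - 0 = 2 + 0 = 2$)
$\frac{m}{s{\left(-48,-56 \right)}} - \frac{3911}{2918} = - \frac{441}{2} - \frac{3911}{2918} = - \frac{323665}{1459}$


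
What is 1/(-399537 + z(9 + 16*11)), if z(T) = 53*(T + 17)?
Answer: -1/388831 ≈ -2.5718e-6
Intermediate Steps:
z(T) = 901 + 53*T (z(T) = 53*(17 + T) = 901 + 53*T)
1/(-399537 + z(9 + 16*11)) = 1/(-399537 + (901 + 53*(9 + 16*11))) = 1/(-399537 + (901 + 53*(9 + 176))) = 1/(-399537 + (901 + 53*185)) = 1/(-399537 + (901 + 9805)) = 1/(-399537 + 10706) = 1/(-388831) = -1/388831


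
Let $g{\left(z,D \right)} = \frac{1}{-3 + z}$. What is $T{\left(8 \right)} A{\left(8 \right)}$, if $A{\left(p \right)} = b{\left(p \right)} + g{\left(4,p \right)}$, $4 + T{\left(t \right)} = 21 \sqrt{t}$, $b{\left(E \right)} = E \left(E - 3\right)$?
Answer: $-164 + 1722 \sqrt{2} \approx 2271.3$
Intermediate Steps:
$b{\left(E \right)} = E \left(-3 + E\right)$
$T{\left(t \right)} = -4 + 21 \sqrt{t}$
$A{\left(p \right)} = 1 + p \left(-3 + p\right)$ ($A{\left(p \right)} = p \left(-3 + p\right) + \frac{1}{-3 + 4} = p \left(-3 + p\right) + 1^{-1} = p \left(-3 + p\right) + 1 = 1 + p \left(-3 + p\right)$)
$T{\left(8 \right)} A{\left(8 \right)} = \left(-4 + 21 \sqrt{8}\right) \left(1 + 8 \left(-3 + 8\right)\right) = \left(-4 + 21 \cdot 2 \sqrt{2}\right) \left(1 + 8 \cdot 5\right) = \left(-4 + 42 \sqrt{2}\right) \left(1 + 40\right) = \left(-4 + 42 \sqrt{2}\right) 41 = -164 + 1722 \sqrt{2}$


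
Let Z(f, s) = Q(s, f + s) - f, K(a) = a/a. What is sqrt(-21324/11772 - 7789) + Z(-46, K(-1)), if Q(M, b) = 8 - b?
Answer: 99 + I*sqrt(833063674)/327 ≈ 99.0 + 88.266*I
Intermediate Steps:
K(a) = 1
Z(f, s) = 8 - s - 2*f (Z(f, s) = (8 - (f + s)) - f = (8 + (-f - s)) - f = (8 - f - s) - f = 8 - s - 2*f)
sqrt(-21324/11772 - 7789) + Z(-46, K(-1)) = sqrt(-21324/11772 - 7789) + (8 - 1*1 - 2*(-46)) = sqrt(-21324*1/11772 - 7789) + (8 - 1 + 92) = sqrt(-1777/981 - 7789) + 99 = sqrt(-7642786/981) + 99 = I*sqrt(833063674)/327 + 99 = 99 + I*sqrt(833063674)/327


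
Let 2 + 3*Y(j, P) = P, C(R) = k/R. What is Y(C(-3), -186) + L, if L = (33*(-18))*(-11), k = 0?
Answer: 19414/3 ≈ 6471.3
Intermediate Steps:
C(R) = 0 (C(R) = 0/R = 0)
Y(j, P) = -⅔ + P/3
L = 6534 (L = -594*(-11) = 6534)
Y(C(-3), -186) + L = (-⅔ + (⅓)*(-186)) + 6534 = (-⅔ - 62) + 6534 = -188/3 + 6534 = 19414/3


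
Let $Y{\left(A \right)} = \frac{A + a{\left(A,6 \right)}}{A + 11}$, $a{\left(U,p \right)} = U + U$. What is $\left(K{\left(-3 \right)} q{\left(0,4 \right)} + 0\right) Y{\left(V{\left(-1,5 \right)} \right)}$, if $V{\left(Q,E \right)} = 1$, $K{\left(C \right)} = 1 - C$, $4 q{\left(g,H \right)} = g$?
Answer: $0$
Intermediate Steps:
$a{\left(U,p \right)} = 2 U$
$q{\left(g,H \right)} = \frac{g}{4}$
$Y{\left(A \right)} = \frac{3 A}{11 + A}$ ($Y{\left(A \right)} = \frac{A + 2 A}{A + 11} = \frac{3 A}{11 + A}$)
$\left(K{\left(-3 \right)} q{\left(0,4 \right)} + 0\right) Y{\left(V{\left(-1,5 \right)} \right)} = \left(\left(1 - -3\right) \frac{1}{4} \cdot 0 + 0\right) 3 \cdot 1 \frac{1}{11 + 1} = \left(\left(1 + 3\right) 0 + 0\right) 3 \cdot 1 \cdot \frac{1}{12} = \left(4 \cdot 0 + 0\right) 3 \cdot 1 \cdot \frac{1}{12} = \left(0 + 0\right) \frac{1}{4} = 0 \cdot \frac{1}{4} = 0$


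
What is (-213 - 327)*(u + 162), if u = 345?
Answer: -273780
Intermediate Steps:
(-213 - 327)*(u + 162) = (-213 - 327)*(345 + 162) = -540*507 = -273780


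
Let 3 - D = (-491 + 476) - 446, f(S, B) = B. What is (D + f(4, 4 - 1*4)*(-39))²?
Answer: 215296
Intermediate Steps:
D = 464 (D = 3 - ((-491 + 476) - 446) = 3 - (-15 - 446) = 3 - 1*(-461) = 3 + 461 = 464)
(D + f(4, 4 - 1*4)*(-39))² = (464 + (4 - 1*4)*(-39))² = (464 + (4 - 4)*(-39))² = (464 + 0*(-39))² = (464 + 0)² = 464² = 215296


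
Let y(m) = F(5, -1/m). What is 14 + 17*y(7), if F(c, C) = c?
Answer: 99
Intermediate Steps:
y(m) = 5
14 + 17*y(7) = 14 + 17*5 = 14 + 85 = 99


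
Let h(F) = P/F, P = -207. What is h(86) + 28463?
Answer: 2447611/86 ≈ 28461.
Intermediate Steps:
h(F) = -207/F
h(86) + 28463 = -207/86 + 28463 = 2447611/86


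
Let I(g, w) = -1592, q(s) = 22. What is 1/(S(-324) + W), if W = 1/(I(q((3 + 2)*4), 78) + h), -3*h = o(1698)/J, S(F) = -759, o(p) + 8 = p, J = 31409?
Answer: -150011074/113858499393 ≈ -0.0013175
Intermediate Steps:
o(p) = -8 + p
h = -1690/94227 (h = -(-8 + 1698)/(3*31409) = -1690/(3*31409) = -⅓*1690/31409 = -1690/94227 ≈ -0.017935)
W = -94227/150011074 (W = 1/(-1592 - 1690/94227) = 1/(-150011074/94227) = -94227/150011074 ≈ -0.00062813)
1/(S(-324) + W) = 1/(-759 - 94227/150011074) = 1/(-113858499393/150011074) = -150011074/113858499393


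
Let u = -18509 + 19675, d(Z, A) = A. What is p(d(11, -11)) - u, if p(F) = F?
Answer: -1177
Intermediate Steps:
u = 1166
p(d(11, -11)) - u = -11 - 1*1166 = -11 - 1166 = -1177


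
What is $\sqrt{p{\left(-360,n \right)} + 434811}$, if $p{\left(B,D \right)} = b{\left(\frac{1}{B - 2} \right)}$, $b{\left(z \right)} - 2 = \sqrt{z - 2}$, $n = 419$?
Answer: $\frac{\sqrt{56979634772 + 1810 i \sqrt{10498}}}{362} \approx 659.4 + 0.0010731 i$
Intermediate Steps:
$b{\left(z \right)} = 2 + \sqrt{-2 + z}$ ($b{\left(z \right)} = 2 + \sqrt{z - 2} = 2 + \sqrt{-2 + z}$)
$p{\left(B,D \right)} = 2 + \sqrt{-2 + \frac{1}{-2 + B}}$ ($p{\left(B,D \right)} = 2 + \sqrt{-2 + \frac{1}{B - 2}} = 2 + \sqrt{-2 + \frac{1}{-2 + B}}$)
$\sqrt{p{\left(-360,n \right)} + 434811} = \sqrt{\left(2 + \sqrt{\frac{5 - -720}{-2 - 360}}\right) + 434811} = \sqrt{\left(2 + \sqrt{\frac{5 + 720}{-362}}\right) + 434811} = \sqrt{\left(2 + \sqrt{\left(- \frac{1}{362}\right) 725}\right) + 434811} = \sqrt{\left(2 + \sqrt{- \frac{725}{362}}\right) + 434811} = \sqrt{\left(2 + \frac{5 i \sqrt{10498}}{362}\right) + 434811} = \sqrt{434813 + \frac{5 i \sqrt{10498}}{362}}$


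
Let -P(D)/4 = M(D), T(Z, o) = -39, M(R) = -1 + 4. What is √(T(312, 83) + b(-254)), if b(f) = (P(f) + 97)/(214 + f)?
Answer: I*√658/4 ≈ 6.4129*I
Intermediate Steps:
M(R) = 3
P(D) = -12 (P(D) = -4*3 = -12)
b(f) = 85/(214 + f) (b(f) = (-12 + 97)/(214 + f) = 85/(214 + f))
√(T(312, 83) + b(-254)) = √(-39 + 85/(214 - 254)) = √(-39 + 85/(-40)) = √(-39 + 85*(-1/40)) = √(-39 - 17/8) = √(-329/8) = I*√658/4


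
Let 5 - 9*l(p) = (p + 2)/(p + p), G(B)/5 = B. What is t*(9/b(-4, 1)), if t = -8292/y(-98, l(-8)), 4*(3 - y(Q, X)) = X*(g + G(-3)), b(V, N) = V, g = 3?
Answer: 447768/109 ≈ 4108.0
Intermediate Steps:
G(B) = 5*B
l(p) = 5/9 - (2 + p)/(18*p) (l(p) = 5/9 - (p + 2)/(9*(p + p)) = 5/9 - (2 + p)/(9*(2*p)) = 5/9 - (2 + p)*1/(2*p)/9 = 5/9 - (2 + p)/(18*p))
y(Q, X) = 3 + 3*X (y(Q, X) = 3 - X*(3 + 5*(-3))/4 = 3 - X*(3 - 15)/4 = 3 - X*(-12)/4 = 3 - (-3)*X = 3 + 3*X)
t = -199008/109 (t = -8292/(3 + 3*((1/18)*(-2 + 9*(-8))/(-8))) = -8292/(3 + 3*((1/18)*(-1/8)*(-2 - 72))) = -8292/(3 + 3*((1/18)*(-1/8)*(-74))) = -8292/(3 + 3*(37/72)) = -8292/(3 + 37/24) = -8292/109/24 = -8292*24/109 = -199008/109 ≈ -1825.8)
t*(9/b(-4, 1)) = -1791072/(109*(-4)) = -1791072*(-1)/(109*4) = -199008/109*(-9/4) = 447768/109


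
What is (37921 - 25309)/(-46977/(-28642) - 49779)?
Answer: -120410968/475241047 ≈ -0.25337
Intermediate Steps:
(37921 - 25309)/(-46977/(-28642) - 49779) = 12612/(-46977*(-1/28642) - 49779) = 12612/(46977/28642 - 49779) = 12612/(-1425723141/28642) = 12612*(-28642/1425723141) = -120410968/475241047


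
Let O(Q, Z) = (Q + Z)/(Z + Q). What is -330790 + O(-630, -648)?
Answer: -330789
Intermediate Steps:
O(Q, Z) = 1 (O(Q, Z) = (Q + Z)/(Q + Z) = 1)
-330790 + O(-630, -648) = -330790 + 1 = -330789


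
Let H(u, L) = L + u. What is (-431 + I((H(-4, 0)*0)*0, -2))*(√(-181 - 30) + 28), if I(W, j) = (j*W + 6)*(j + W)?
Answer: -12404 - 443*I*√211 ≈ -12404.0 - 6434.9*I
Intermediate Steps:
I(W, j) = (6 + W*j)*(W + j) (I(W, j) = (W*j + 6)*(W + j) = (6 + W*j)*(W + j))
(-431 + I((H(-4, 0)*0)*0, -2))*(√(-181 - 30) + 28) = (-431 + (6*(((0 - 4)*0)*0) + 6*(-2) + (((0 - 4)*0)*0)*(-2)² - 2*(((0 - 4)*0)*0)²))*(√(-181 - 30) + 28) = (-431 + (6*(-4*0*0) - 12 + (-4*0*0)*4 - 2*(-4*0*0)²))*(√(-211) + 28) = (-431 + (6*(0*0) - 12 + (0*0)*4 - 2*(0*0)²))*(I*√211 + 28) = (-431 + (6*0 - 12 + 0*4 - 2*0²))*(28 + I*√211) = (-431 + (0 - 12 + 0 - 2*0))*(28 + I*√211) = (-431 + (0 - 12 + 0 + 0))*(28 + I*√211) = (-431 - 12)*(28 + I*√211) = -443*(28 + I*√211) = -12404 - 443*I*√211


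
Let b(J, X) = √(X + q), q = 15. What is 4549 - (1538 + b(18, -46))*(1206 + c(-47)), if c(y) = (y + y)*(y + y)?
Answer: -15440047 - 10042*I*√31 ≈ -1.544e+7 - 55912.0*I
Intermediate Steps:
b(J, X) = √(15 + X) (b(J, X) = √(X + 15) = √(15 + X))
c(y) = 4*y² (c(y) = (2*y)*(2*y) = 4*y²)
4549 - (1538 + b(18, -46))*(1206 + c(-47)) = 4549 - (1538 + √(15 - 46))*(1206 + 4*(-47)²) = 4549 - (1538 + √(-31))*(1206 + 4*2209) = 4549 - (1538 + I*√31)*(1206 + 8836) = 4549 - (1538 + I*√31)*10042 = 4549 - (15444596 + 10042*I*√31) = 4549 + (-15444596 - 10042*I*√31) = -15440047 - 10042*I*√31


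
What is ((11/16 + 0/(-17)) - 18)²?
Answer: 76729/256 ≈ 299.72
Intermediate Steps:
((11/16 + 0/(-17)) - 18)² = ((11*(1/16) + 0*(-1/17)) - 18)² = ((11/16 + 0) - 18)² = (11/16 - 18)² = (-277/16)² = 76729/256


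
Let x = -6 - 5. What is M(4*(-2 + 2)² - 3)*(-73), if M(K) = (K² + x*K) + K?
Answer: -2847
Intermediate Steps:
x = -11
M(K) = K² - 10*K (M(K) = (K² - 11*K) + K = K² - 10*K)
M(4*(-2 + 2)² - 3)*(-73) = ((4*(-2 + 2)² - 3)*(-10 + (4*(-2 + 2)² - 3)))*(-73) = ((4*0² - 3)*(-10 + (4*0² - 3)))*(-73) = ((4*0 - 3)*(-10 + (4*0 - 3)))*(-73) = ((0 - 3)*(-10 + (0 - 3)))*(-73) = -3*(-10 - 3)*(-73) = -3*(-13)*(-73) = 39*(-73) = -2847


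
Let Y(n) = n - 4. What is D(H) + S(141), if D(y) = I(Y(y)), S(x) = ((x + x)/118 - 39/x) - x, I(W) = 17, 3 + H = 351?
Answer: -337992/2773 ≈ -121.89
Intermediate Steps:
Y(n) = -4 + n
H = 348 (H = -3 + 351 = 348)
S(x) = -39/x - 58*x/59 (S(x) = ((2*x)*(1/118) - 39/x) - x = (x/59 - 39/x) - x = (-39/x + x/59) - x = -39/x - 58*x/59)
D(y) = 17
D(H) + S(141) = 17 + (-39/141 - 58/59*141) = 17 + (-39*1/141 - 8178/59) = 17 + (-13/47 - 8178/59) = 17 - 385133/2773 = -337992/2773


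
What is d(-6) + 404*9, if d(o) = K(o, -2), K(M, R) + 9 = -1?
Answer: 3626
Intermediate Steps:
K(M, R) = -10 (K(M, R) = -9 - 1 = -10)
d(o) = -10
d(-6) + 404*9 = -10 + 404*9 = -10 + 3636 = 3626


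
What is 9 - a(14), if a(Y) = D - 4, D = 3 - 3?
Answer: 13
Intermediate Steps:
D = 0
a(Y) = -4 (a(Y) = 0 - 4 = -4)
9 - a(14) = 9 - 1*(-4) = 9 + 4 = 13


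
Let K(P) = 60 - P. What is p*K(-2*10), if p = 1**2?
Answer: 80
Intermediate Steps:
p = 1
p*K(-2*10) = 1*(60 - (-2)*10) = 1*(60 - 1*(-20)) = 1*(60 + 20) = 1*80 = 80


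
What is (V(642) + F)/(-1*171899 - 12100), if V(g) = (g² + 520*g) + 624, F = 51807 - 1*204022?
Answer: -594413/183999 ≈ -3.2305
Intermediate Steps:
F = -152215 (F = 51807 - 204022 = -152215)
V(g) = 624 + g² + 520*g
(V(642) + F)/(-1*171899 - 12100) = ((624 + 642² + 520*642) - 152215)/(-1*171899 - 12100) = ((624 + 412164 + 333840) - 152215)/(-171899 - 12100) = (746628 - 152215)/(-183999) = 594413*(-1/183999) = -594413/183999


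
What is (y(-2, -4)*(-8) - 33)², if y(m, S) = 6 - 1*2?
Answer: 4225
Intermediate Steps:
y(m, S) = 4 (y(m, S) = 6 - 2 = 4)
(y(-2, -4)*(-8) - 33)² = (4*(-8) - 33)² = (-32 - 33)² = (-65)² = 4225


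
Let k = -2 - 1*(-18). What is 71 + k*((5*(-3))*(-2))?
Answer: 551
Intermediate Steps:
k = 16 (k = -2 + 18 = 16)
71 + k*((5*(-3))*(-2)) = 71 + 16*((5*(-3))*(-2)) = 71 + 16*(-15*(-2)) = 71 + 16*30 = 71 + 480 = 551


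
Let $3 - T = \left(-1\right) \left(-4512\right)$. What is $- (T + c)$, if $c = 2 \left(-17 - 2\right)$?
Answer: $4547$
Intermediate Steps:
$c = -38$ ($c = 2 \left(-19\right) = -38$)
$T = -4509$ ($T = 3 - \left(-1\right) \left(-4512\right) = 3 - 4512 = -4509$)
$- (T + c) = - (-4509 - 38) = \left(-1\right) \left(-4547\right) = 4547$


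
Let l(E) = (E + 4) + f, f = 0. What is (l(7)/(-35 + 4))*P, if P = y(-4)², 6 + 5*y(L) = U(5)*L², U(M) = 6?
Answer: -3564/31 ≈ -114.97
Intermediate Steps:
l(E) = 4 + E (l(E) = (E + 4) + 0 = (4 + E) + 0 = 4 + E)
y(L) = -6/5 + 6*L²/5 (y(L) = -6/5 + (6*L²)/5 = -6/5 + 6*L²/5)
P = 324 (P = (-6/5 + (6/5)*(-4)²)² = (-6/5 + (6/5)*16)² = (-6/5 + 96/5)² = 18² = 324)
(l(7)/(-35 + 4))*P = ((4 + 7)/(-35 + 4))*324 = (11/(-31))*324 = -1/31*11*324 = -11/31*324 = -3564/31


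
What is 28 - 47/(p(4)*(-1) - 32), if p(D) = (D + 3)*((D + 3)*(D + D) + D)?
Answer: 12703/452 ≈ 28.104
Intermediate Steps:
p(D) = (3 + D)*(D + 2*D*(3 + D)) (p(D) = (3 + D)*((3 + D)*(2*D) + D) = (3 + D)*(2*D*(3 + D) + D) = (3 + D)*(D + 2*D*(3 + D)))
28 - 47/(p(4)*(-1) - 32) = 28 - 47/((4*(21 + 2*4² + 13*4))*(-1) - 32) = 28 - 47/((4*(21 + 2*16 + 52))*(-1) - 32) = 28 - 47/((4*(21 + 32 + 52))*(-1) - 32) = 28 - 47/((4*105)*(-1) - 32) = 28 - 47/(420*(-1) - 32) = 28 - 47/(-420 - 32) = 28 - 47/(-452) = 28 - 1/452*(-47) = 28 + 47/452 = 12703/452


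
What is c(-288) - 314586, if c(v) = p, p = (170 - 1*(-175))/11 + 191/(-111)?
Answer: -384073312/1221 ≈ -3.1456e+5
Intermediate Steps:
p = 36194/1221 (p = (170 + 175)*(1/11) + 191*(-1/111) = 345*(1/11) - 191/111 = 345/11 - 191/111 = 36194/1221 ≈ 29.643)
c(v) = 36194/1221
c(-288) - 314586 = 36194/1221 - 314586 = -384073312/1221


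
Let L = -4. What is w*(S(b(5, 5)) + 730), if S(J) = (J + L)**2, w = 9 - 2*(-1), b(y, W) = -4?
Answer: 8734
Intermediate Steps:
w = 11 (w = 9 - 1*(-2) = 9 + 2 = 11)
S(J) = (-4 + J)**2 (S(J) = (J - 4)**2 = (-4 + J)**2)
w*(S(b(5, 5)) + 730) = 11*((-4 - 4)**2 + 730) = 11*((-8)**2 + 730) = 11*(64 + 730) = 11*794 = 8734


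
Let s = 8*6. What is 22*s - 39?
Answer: 1017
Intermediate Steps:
s = 48
22*s - 39 = 22*48 - 39 = 1056 - 39 = 1017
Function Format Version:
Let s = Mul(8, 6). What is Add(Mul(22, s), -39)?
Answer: 1017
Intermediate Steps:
s = 48
Add(Mul(22, s), -39) = Add(Mul(22, 48), -39) = Add(1056, -39) = 1017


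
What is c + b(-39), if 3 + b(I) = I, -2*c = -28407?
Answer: 28323/2 ≈ 14162.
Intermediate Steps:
c = 28407/2 (c = -½*(-28407) = 28407/2 ≈ 14204.)
b(I) = -3 + I
c + b(-39) = 28407/2 + (-3 - 39) = 28407/2 - 42 = 28323/2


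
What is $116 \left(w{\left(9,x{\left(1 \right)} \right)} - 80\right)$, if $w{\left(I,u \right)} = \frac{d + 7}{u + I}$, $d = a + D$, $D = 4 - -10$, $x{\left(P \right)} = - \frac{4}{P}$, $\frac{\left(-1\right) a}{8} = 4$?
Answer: $- \frac{47676}{5} \approx -9535.2$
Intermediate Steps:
$a = -32$ ($a = \left(-8\right) 4 = -32$)
$D = 14$ ($D = 4 + 10 = 14$)
$d = -18$ ($d = -32 + 14 = -18$)
$w{\left(I,u \right)} = - \frac{11}{I + u}$ ($w{\left(I,u \right)} = \frac{-18 + 7}{u + I} = - \frac{11}{I + u}$)
$116 \left(w{\left(9,x{\left(1 \right)} \right)} - 80\right) = 116 \left(- \frac{11}{9 - \frac{4}{1}} - 80\right) = 116 \left(- \frac{11}{9 - 4} - 80\right) = 116 \left(- \frac{11}{5} - 80\right) = 116 \left(- \frac{411}{5}\right) = - \frac{47676}{5}$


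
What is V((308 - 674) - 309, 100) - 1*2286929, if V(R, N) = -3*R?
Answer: -2284904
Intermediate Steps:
V((308 - 674) - 309, 100) - 1*2286929 = -3*((308 - 674) - 309) - 1*2286929 = -3*(-366 - 309) - 2286929 = -3*(-675) - 2286929 = 2025 - 2286929 = -2284904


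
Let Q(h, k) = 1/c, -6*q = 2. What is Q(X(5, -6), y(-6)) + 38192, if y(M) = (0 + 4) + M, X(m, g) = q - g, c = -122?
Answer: 4659423/122 ≈ 38192.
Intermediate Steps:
q = -⅓ (q = -⅙*2 = -⅓ ≈ -0.33333)
X(m, g) = -⅓ - g
y(M) = 4 + M
Q(h, k) = -1/122 (Q(h, k) = 1/(-122) = -1/122)
Q(X(5, -6), y(-6)) + 38192 = -1/122 + 38192 = 4659423/122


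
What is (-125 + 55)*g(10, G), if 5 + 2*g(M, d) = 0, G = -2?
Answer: 175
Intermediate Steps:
g(M, d) = -5/2 (g(M, d) = -5/2 + (½)*0 = -5/2 + 0 = -5/2)
(-125 + 55)*g(10, G) = (-125 + 55)*(-5/2) = -70*(-5/2) = 175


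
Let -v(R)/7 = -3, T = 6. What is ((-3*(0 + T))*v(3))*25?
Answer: -9450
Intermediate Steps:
v(R) = 21 (v(R) = -7*(-3) = 21)
((-3*(0 + T))*v(3))*25 = (-3*(0 + 6)*21)*25 = (-3*6*21)*25 = -18*21*25 = -378*25 = -9450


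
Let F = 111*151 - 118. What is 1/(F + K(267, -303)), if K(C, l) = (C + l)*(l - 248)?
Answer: 1/36479 ≈ 2.7413e-5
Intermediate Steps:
K(C, l) = (-248 + l)*(C + l) (K(C, l) = (C + l)*(-248 + l) = (-248 + l)*(C + l))
F = 16643 (F = 16761 - 118 = 16643)
1/(F + K(267, -303)) = 1/(16643 + ((-303)² - 248*267 - 248*(-303) + 267*(-303))) = 1/(16643 + (91809 - 66216 + 75144 - 80901)) = 1/(16643 + 19836) = 1/36479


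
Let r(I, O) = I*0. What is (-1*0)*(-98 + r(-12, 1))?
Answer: 0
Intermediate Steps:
r(I, O) = 0
(-1*0)*(-98 + r(-12, 1)) = (-1*0)*(-98 + 0) = 0*(-98) = 0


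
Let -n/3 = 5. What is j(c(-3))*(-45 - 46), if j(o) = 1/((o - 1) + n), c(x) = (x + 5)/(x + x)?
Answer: 39/7 ≈ 5.5714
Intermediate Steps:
c(x) = (5 + x)/(2*x) (c(x) = (5 + x)/((2*x)) = (5 + x)*(1/(2*x)) = (5 + x)/(2*x))
n = -15 (n = -3*5 = -15)
j(o) = 1/(-16 + o) (j(o) = 1/((o - 1) - 15) = 1/((-1 + o) - 15) = 1/(-16 + o))
j(c(-3))*(-45 - 46) = (-45 - 46)/(-16 + (½)*(5 - 3)/(-3)) = -91/(-16 + (½)*(-⅓)*2) = -91/(-16 - ⅓) = -91/(-49/3) = -3/49*(-91) = 39/7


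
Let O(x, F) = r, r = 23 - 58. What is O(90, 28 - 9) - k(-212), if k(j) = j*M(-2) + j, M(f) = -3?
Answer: -459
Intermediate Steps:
r = -35
O(x, F) = -35
k(j) = -2*j (k(j) = j*(-3) + j = -3*j + j = -2*j)
O(90, 28 - 9) - k(-212) = -35 - (-2)*(-212) = -35 - 1*424 = -35 - 424 = -459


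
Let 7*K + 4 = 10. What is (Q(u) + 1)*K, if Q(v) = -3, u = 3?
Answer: -12/7 ≈ -1.7143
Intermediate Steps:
K = 6/7 (K = -4/7 + (1/7)*10 = -4/7 + 10/7 = 6/7 ≈ 0.85714)
(Q(u) + 1)*K = (-3 + 1)*(6/7) = -2*6/7 = -12/7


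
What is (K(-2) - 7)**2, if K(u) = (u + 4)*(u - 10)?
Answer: 961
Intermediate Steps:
K(u) = (-10 + u)*(4 + u) (K(u) = (4 + u)*(-10 + u) = (-10 + u)*(4 + u))
(K(-2) - 7)**2 = ((-40 + (-2)**2 - 6*(-2)) - 7)**2 = ((-40 + 4 + 12) - 7)**2 = (-24 - 7)**2 = (-31)**2 = 961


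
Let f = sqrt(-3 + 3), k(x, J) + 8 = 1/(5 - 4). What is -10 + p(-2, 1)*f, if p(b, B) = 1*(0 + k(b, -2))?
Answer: -10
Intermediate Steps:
k(x, J) = -7 (k(x, J) = -8 + 1/(5 - 4) = -8 + 1/1 = -8 + 1 = -7)
p(b, B) = -7 (p(b, B) = 1*(0 - 7) = 1*(-7) = -7)
f = 0 (f = sqrt(0) = 0)
-10 + p(-2, 1)*f = -10 - 7*0 = -10 + 0 = -10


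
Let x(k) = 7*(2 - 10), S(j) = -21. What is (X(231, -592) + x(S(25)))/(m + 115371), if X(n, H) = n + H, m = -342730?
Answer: 417/227359 ≈ 0.0018341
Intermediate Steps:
X(n, H) = H + n
x(k) = -56 (x(k) = 7*(-8) = -56)
(X(231, -592) + x(S(25)))/(m + 115371) = ((-592 + 231) - 56)/(-342730 + 115371) = (-361 - 56)/(-227359) = -417*(-1/227359) = 417/227359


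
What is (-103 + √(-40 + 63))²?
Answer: (103 - √23)² ≈ 9644.1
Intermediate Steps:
(-103 + √(-40 + 63))² = (-103 + √23)²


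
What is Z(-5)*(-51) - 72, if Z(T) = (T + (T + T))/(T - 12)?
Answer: -117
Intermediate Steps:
Z(T) = 3*T/(-12 + T) (Z(T) = (T + 2*T)/(-12 + T) = (3*T)/(-12 + T) = 3*T/(-12 + T))
Z(-5)*(-51) - 72 = (3*(-5)/(-12 - 5))*(-51) - 72 = (3*(-5)/(-17))*(-51) - 72 = (3*(-5)*(-1/17))*(-51) - 72 = (15/17)*(-51) - 72 = -45 - 72 = -117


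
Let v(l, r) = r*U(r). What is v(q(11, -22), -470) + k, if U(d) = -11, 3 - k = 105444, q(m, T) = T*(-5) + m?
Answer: -100271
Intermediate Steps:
q(m, T) = m - 5*T (q(m, T) = -5*T + m = m - 5*T)
k = -105441 (k = 3 - 1*105444 = 3 - 105444 = -105441)
v(l, r) = -11*r (v(l, r) = r*(-11) = -11*r)
v(q(11, -22), -470) + k = -11*(-470) - 105441 = 5170 - 105441 = -100271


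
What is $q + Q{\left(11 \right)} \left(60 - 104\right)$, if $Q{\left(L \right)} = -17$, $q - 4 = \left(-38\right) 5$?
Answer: $562$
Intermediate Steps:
$q = -186$ ($q = 4 - 190 = -186$)
$q + Q{\left(11 \right)} \left(60 - 104\right) = -186 - 17 \left(60 - 104\right) = -186 - -748 = -186 + 748 = 562$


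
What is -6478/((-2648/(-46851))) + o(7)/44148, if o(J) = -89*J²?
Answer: -418717621721/3653247 ≈ -1.1462e+5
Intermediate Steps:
-6478/((-2648/(-46851))) + o(7)/44148 = -6478/((-2648/(-46851))) - 89*7²/44148 = -6478/((-2648*(-1/46851))) - 89*49*(1/44148) = -6478/2648/46851 - 4361*1/44148 = -6478*46851/2648 - 4361/44148 = -151750389/1324 - 4361/44148 = -418717621721/3653247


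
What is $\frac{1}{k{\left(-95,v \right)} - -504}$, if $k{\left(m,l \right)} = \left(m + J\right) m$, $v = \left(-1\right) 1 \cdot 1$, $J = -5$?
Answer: $\frac{1}{10004} \approx 9.996 \cdot 10^{-5}$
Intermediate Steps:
$v = -1$ ($v = \left(-1\right) 1 = -1$)
$k{\left(m,l \right)} = m \left(-5 + m\right)$ ($k{\left(m,l \right)} = \left(m - 5\right) m = \left(-5 + m\right) m = m \left(-5 + m\right)$)
$\frac{1}{k{\left(-95,v \right)} - -504} = \frac{1}{- 95 \left(-5 - 95\right) - -504} = \frac{1}{\left(-95\right) \left(-100\right) + 504} = \frac{1}{9500 + 504} = \frac{1}{10004}$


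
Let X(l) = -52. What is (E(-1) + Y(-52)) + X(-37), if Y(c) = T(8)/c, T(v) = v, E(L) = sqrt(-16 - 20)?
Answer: -678/13 + 6*I ≈ -52.154 + 6.0*I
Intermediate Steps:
E(L) = 6*I (E(L) = sqrt(-36) = 6*I)
Y(c) = 8/c
(E(-1) + Y(-52)) + X(-37) = (6*I + 8/(-52)) - 52 = (6*I + 8*(-1/52)) - 52 = (6*I - 2/13) - 52 = (-2/13 + 6*I) - 52 = -678/13 + 6*I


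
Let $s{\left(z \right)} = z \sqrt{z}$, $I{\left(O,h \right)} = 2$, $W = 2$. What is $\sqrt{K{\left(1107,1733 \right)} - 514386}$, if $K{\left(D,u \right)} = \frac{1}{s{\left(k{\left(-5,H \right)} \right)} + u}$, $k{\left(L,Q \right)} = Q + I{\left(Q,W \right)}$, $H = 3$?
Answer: $\frac{\sqrt{-891430937 - 2571930 \sqrt{5}}}{\sqrt{1733 + 5 \sqrt{5}}} \approx 717.21 i$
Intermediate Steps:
$k{\left(L,Q \right)} = 2 + Q$ ($k{\left(L,Q \right)} = Q + 2 = 2 + Q$)
$s{\left(z \right)} = z^{\frac{3}{2}}$
$K{\left(D,u \right)} = \frac{1}{u + 5 \sqrt{5}}$ ($K{\left(D,u \right)} = \frac{1}{\left(2 + 3\right)^{\frac{3}{2}} + u} = \frac{1}{5^{\frac{3}{2}} + u} = \frac{1}{5 \sqrt{5} + u} = \frac{1}{u + 5 \sqrt{5}}$)
$\sqrt{K{\left(1107,1733 \right)} - 514386} = \sqrt{\frac{1}{1733 + 5 \sqrt{5}} - 514386} = \sqrt{-514386 + \frac{1}{1733 + 5 \sqrt{5}}}$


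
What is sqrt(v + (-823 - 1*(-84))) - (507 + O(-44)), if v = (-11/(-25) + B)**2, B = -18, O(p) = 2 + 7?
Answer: -516 + 3*I*sqrt(29906)/25 ≈ -516.0 + 20.752*I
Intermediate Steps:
O(p) = 9
v = 192721/625 (v = (-11/(-25) - 18)**2 = (-11*(-1/25) - 18)**2 = (11/25 - 18)**2 = (-439/25)**2 = 192721/625 ≈ 308.35)
sqrt(v + (-823 - 1*(-84))) - (507 + O(-44)) = sqrt(192721/625 + (-823 - 1*(-84))) - (507 + 9) = sqrt(192721/625 + (-823 + 84)) - 1*516 = sqrt(192721/625 - 739) - 516 = sqrt(-269154/625) - 516 = 3*I*sqrt(29906)/25 - 516 = -516 + 3*I*sqrt(29906)/25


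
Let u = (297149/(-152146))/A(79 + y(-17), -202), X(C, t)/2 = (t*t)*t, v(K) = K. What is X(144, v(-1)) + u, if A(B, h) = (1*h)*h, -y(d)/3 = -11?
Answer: -12416627917/6208165384 ≈ -2.0000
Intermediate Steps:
y(d) = 33 (y(d) = -3*(-11) = 33)
X(C, t) = 2*t³ (X(C, t) = 2*((t*t)*t) = 2*(t²*t) = 2*t³)
A(B, h) = h² (A(B, h) = h*h = h²)
u = -297149/6208165384 (u = (297149/(-152146))/((-202)²) = (297149*(-1/152146))/40804 = -297149/152146*1/40804 = -297149/6208165384 ≈ -4.7864e-5)
X(144, v(-1)) + u = 2*(-1)³ - 297149/6208165384 = 2*(-1) - 297149/6208165384 = -2 - 297149/6208165384 = -12416627917/6208165384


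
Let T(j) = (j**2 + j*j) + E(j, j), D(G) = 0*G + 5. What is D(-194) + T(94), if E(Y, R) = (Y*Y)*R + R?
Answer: 848355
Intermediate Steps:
D(G) = 5 (D(G) = 0 + 5 = 5)
E(Y, R) = R + R*Y**2 (E(Y, R) = Y**2*R + R = R*Y**2 + R = R + R*Y**2)
T(j) = 2*j**2 + j*(1 + j**2) (T(j) = (j**2 + j*j) + j*(1 + j**2) = (j**2 + j**2) + j*(1 + j**2) = 2*j**2 + j*(1 + j**2))
D(-194) + T(94) = 5 + 94*(1 + 94**2 + 2*94) = 5 + 94*(1 + 8836 + 188) = 5 + 94*9025 = 5 + 848350 = 848355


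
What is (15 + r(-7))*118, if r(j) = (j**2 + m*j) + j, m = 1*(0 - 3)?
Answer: 9204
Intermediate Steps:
m = -3 (m = 1*(-3) = -3)
r(j) = j**2 - 2*j (r(j) = (j**2 - 3*j) + j = j**2 - 2*j)
(15 + r(-7))*118 = (15 - 7*(-2 - 7))*118 = (15 - 7*(-9))*118 = (15 + 63)*118 = 78*118 = 9204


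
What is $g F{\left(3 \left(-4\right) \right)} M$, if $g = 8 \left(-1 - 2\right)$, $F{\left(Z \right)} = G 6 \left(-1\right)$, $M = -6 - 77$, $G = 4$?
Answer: $-47808$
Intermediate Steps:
$M = -83$ ($M = -6 - 77 = -83$)
$F{\left(Z \right)} = -24$ ($F{\left(Z \right)} = 4 \cdot 6 \left(-1\right) = 24 \left(-1\right) = -24$)
$g = -24$ ($g = 8 \left(-3\right) = -24$)
$g F{\left(3 \left(-4\right) \right)} M = \left(-24\right) \left(-24\right) \left(-83\right) = 576 \left(-83\right) = -47808$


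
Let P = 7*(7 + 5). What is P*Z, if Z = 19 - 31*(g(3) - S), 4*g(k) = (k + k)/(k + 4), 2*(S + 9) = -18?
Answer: -45834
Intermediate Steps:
S = -18 (S = -9 + (½)*(-18) = -9 - 9 = -18)
P = 84 (P = 7*12 = 84)
g(k) = k/(2*(4 + k)) (g(k) = ((k + k)/(k + 4))/4 = ((2*k)/(4 + k))/4 = (2*k/(4 + k))/4 = k/(2*(4 + k)))
Z = -7639/14 (Z = 19 - 31*((½)*3/(4 + 3) - 1*(-18)) = 19 - 31*((½)*3/7 + 18) = 19 - 31*((½)*3*(⅐) + 18) = 19 - 31*(3/14 + 18) = 19 - 31*255/14 = 19 - 7905/14 = -7639/14 ≈ -545.64)
P*Z = 84*(-7639/14) = -45834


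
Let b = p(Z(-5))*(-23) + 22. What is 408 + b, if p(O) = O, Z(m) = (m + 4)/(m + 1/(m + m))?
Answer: 21700/51 ≈ 425.49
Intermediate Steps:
Z(m) = (4 + m)/(m + 1/(2*m))
b = 892/51 (b = (2*(-5)*(4 - 5)/(1 + 2*(-5)²))*(-23) + 22 = (2*(-5)*(-1)/(1 + 2*25))*(-23) + 22 = (2*(-5)*(-1)/(1 + 50))*(-23) + 22 = (2*(-5)*(-1)/51)*(-23) + 22 = (2*(-5)*(1/51)*(-1))*(-23) + 22 = (10/51)*(-23) + 22 = -230/51 + 22 = 892/51 ≈ 17.490)
408 + b = 408 + 892/51 = 21700/51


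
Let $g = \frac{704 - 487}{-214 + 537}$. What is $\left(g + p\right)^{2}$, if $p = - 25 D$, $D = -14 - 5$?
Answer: $\frac{23605864164}{104329} \approx 2.2626 \cdot 10^{5}$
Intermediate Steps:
$D = -19$ ($D = -14 - 5 = -19$)
$g = \frac{217}{323}$ ($g = \frac{704 - 487}{323} = 217 \cdot \frac{1}{323} = \frac{217}{323} \approx 0.67183$)
$p = 475$ ($p = \left(-25\right) \left(-19\right) = 475$)
$\left(g + p\right)^{2} = \left(\frac{217}{323} + 475\right)^{2} = \left(\frac{153642}{323}\right)^{2} = \frac{23605864164}{104329}$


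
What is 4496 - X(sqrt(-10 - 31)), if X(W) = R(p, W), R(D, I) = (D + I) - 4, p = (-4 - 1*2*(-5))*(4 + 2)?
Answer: 4464 - I*sqrt(41) ≈ 4464.0 - 6.4031*I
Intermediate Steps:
p = 36 (p = (-4 - 2*(-5))*6 = (-4 + 10)*6 = 6*6 = 36)
R(D, I) = -4 + D + I
X(W) = 32 + W (X(W) = -4 + 36 + W = 32 + W)
4496 - X(sqrt(-10 - 31)) = 4496 - (32 + sqrt(-10 - 31)) = 4496 - (32 + sqrt(-41)) = 4496 - (32 + I*sqrt(41)) = 4496 + (-32 - I*sqrt(41)) = 4464 - I*sqrt(41)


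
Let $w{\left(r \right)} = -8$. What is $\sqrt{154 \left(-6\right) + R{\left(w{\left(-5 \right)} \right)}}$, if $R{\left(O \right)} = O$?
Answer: $2 i \sqrt{233} \approx 30.529 i$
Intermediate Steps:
$\sqrt{154 \left(-6\right) + R{\left(w{\left(-5 \right)} \right)}} = \sqrt{154 \left(-6\right) - 8} = \sqrt{-924 - 8} = \sqrt{-932} = 2 i \sqrt{233}$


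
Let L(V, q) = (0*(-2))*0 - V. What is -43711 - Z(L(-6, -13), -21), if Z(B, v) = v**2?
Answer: -44152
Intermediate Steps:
L(V, q) = -V (L(V, q) = 0*0 - V = 0 - V = -V)
-43711 - Z(L(-6, -13), -21) = -43711 - 1*(-21)**2 = -43711 - 1*441 = -43711 - 441 = -44152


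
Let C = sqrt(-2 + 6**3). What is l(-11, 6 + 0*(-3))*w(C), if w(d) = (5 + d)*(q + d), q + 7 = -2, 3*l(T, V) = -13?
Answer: -2197/3 + 52*sqrt(214)/3 ≈ -478.77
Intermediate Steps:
l(T, V) = -13/3 (l(T, V) = (1/3)*(-13) = -13/3)
q = -9 (q = -7 - 2 = -9)
C = sqrt(214) (C = sqrt(-2 + 216) = sqrt(214) ≈ 14.629)
w(d) = (-9 + d)*(5 + d) (w(d) = (5 + d)*(-9 + d) = (-9 + d)*(5 + d))
l(-11, 6 + 0*(-3))*w(C) = -13*(-45 + (sqrt(214))**2 - 4*sqrt(214))/3 = -13*(-45 + 214 - 4*sqrt(214))/3 = -13*(169 - 4*sqrt(214))/3 = -2197/3 + 52*sqrt(214)/3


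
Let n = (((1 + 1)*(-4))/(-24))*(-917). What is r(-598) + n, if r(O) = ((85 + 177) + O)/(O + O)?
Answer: -273931/897 ≈ -305.39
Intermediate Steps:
r(O) = (262 + O)/(2*O) (r(O) = (262 + O)/((2*O)) = (262 + O)*(1/(2*O)) = (262 + O)/(2*O))
n = -917/3 (n = ((2*(-4))*(-1/24))*(-917) = -8*(-1/24)*(-917) = (1/3)*(-917) = -917/3 ≈ -305.67)
r(-598) + n = (1/2)*(262 - 598)/(-598) - 917/3 = (1/2)*(-1/598)*(-336) - 917/3 = 84/299 - 917/3 = -273931/897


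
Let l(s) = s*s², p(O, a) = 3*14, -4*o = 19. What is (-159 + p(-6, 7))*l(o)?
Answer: 802503/64 ≈ 12539.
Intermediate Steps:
o = -19/4 (o = -¼*19 = -19/4 ≈ -4.7500)
p(O, a) = 42
l(s) = s³
(-159 + p(-6, 7))*l(o) = (-159 + 42)*(-19/4)³ = -117*(-6859/64) = 802503/64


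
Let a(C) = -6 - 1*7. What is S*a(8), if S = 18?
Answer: -234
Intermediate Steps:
a(C) = -13 (a(C) = -6 - 7 = -13)
S*a(8) = 18*(-13) = -234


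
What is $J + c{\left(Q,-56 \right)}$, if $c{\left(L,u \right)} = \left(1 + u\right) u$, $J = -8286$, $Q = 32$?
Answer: $-5206$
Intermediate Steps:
$c{\left(L,u \right)} = u \left(1 + u\right)$
$J + c{\left(Q,-56 \right)} = -8286 - 56 \left(1 - 56\right) = -8286 - -3080 = -8286 + 3080 = -5206$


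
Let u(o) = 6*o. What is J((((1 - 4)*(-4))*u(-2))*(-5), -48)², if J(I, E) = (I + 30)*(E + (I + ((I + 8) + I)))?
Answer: 2528100000000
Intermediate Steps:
J(I, E) = (30 + I)*(8 + E + 3*I) (J(I, E) = (30 + I)*(E + (I + ((8 + I) + I))) = (30 + I)*(E + (I + (8 + 2*I))) = (30 + I)*(E + (8 + 3*I)) = (30 + I)*(8 + E + 3*I))
J((((1 - 4)*(-4))*u(-2))*(-5), -48)² = (240 + 3*((((1 - 4)*(-4))*(6*(-2)))*(-5))² + 30*(-48) + 98*((((1 - 4)*(-4))*(6*(-2)))*(-5)) - 48*((1 - 4)*(-4))*(6*(-2))*(-5))² = (240 + 3*((-3*(-4)*(-12))*(-5))² - 1440 + 98*((-3*(-4)*(-12))*(-5)) - 48*-3*(-4)*(-12)*(-5))² = (240 + 3*((12*(-12))*(-5))² - 1440 + 98*((12*(-12))*(-5)) - 48*12*(-12)*(-5))² = (240 + 3*(-144*(-5))² - 1440 + 98*(-144*(-5)) - (-6912)*(-5))² = (240 + 3*720² - 1440 + 98*720 - 48*720)² = (240 + 3*518400 - 1440 + 70560 - 34560)² = (240 + 1555200 - 1440 + 70560 - 34560)² = 1590000² = 2528100000000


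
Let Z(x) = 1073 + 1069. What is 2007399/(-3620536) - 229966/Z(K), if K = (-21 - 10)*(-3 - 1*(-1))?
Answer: -418450015217/3877594056 ≈ -107.91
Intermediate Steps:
K = 62 (K = -31*(-3 + 1) = -31*(-2) = 62)
Z(x) = 2142
2007399/(-3620536) - 229966/Z(K) = 2007399/(-3620536) - 229966/2142 = 2007399*(-1/3620536) - 229966*1/2142 = -2007399/3620536 - 114983/1071 = -418450015217/3877594056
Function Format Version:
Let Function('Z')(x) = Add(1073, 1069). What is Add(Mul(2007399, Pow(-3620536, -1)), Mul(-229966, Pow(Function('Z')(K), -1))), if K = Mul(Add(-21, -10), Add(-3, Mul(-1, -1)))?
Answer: Rational(-418450015217, 3877594056) ≈ -107.91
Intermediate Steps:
K = 62 (K = Mul(-31, Add(-3, 1)) = Mul(-31, -2) = 62)
Function('Z')(x) = 2142
Add(Mul(2007399, Pow(-3620536, -1)), Mul(-229966, Pow(Function('Z')(K), -1))) = Add(Mul(2007399, Pow(-3620536, -1)), Mul(-229966, Pow(2142, -1))) = Add(Mul(2007399, Rational(-1, 3620536)), Mul(-229966, Rational(1, 2142))) = Add(Rational(-2007399, 3620536), Rational(-114983, 1071)) = Rational(-418450015217, 3877594056)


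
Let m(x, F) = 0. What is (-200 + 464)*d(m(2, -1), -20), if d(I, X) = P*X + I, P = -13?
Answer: 68640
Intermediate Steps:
d(I, X) = I - 13*X (d(I, X) = -13*X + I = I - 13*X)
(-200 + 464)*d(m(2, -1), -20) = (-200 + 464)*(0 - 13*(-20)) = 264*(0 + 260) = 264*260 = 68640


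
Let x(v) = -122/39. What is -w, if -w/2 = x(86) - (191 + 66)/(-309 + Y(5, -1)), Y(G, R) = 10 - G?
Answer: -27065/5928 ≈ -4.5656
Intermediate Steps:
x(v) = -122/39 (x(v) = -122*1/39 = -122/39)
w = 27065/5928 (w = -2*(-122/39 - (191 + 66)/(-309 + (10 - 1*5))) = -2*(-122/39 - 257/(-309 + (10 - 5))) = -2*(-122/39 - 257/(-309 + 5)) = -2*(-122/39 - 257/(-304)) = -2*(-122/39 - 257*(-1)/304) = -2*(-122/39 - 1*(-257/304)) = -2*(-122/39 + 257/304) = -2*(-27065/11856) = 27065/5928 ≈ 4.5656)
-w = -1*27065/5928 = -27065/5928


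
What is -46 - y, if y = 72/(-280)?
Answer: -1601/35 ≈ -45.743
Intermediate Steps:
y = -9/35 (y = 72*(-1/280) = -9/35 ≈ -0.25714)
-46 - y = -46 - 1*(-9/35) = -46 + 9/35 = -1601/35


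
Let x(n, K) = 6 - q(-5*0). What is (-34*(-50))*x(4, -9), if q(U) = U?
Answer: 10200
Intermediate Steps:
x(n, K) = 6 (x(n, K) = 6 - (-5)*0 = 6 - 1*0 = 6 + 0 = 6)
(-34*(-50))*x(4, -9) = -34*(-50)*6 = 1700*6 = 10200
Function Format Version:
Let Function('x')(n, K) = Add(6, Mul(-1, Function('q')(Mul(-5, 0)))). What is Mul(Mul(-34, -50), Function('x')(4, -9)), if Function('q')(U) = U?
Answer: 10200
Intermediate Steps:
Function('x')(n, K) = 6 (Function('x')(n, K) = Add(6, Mul(-1, Mul(-5, 0))) = Add(6, Mul(-1, 0)) = Add(6, 0) = 6)
Mul(Mul(-34, -50), Function('x')(4, -9)) = Mul(Mul(-34, -50), 6) = Mul(1700, 6) = 10200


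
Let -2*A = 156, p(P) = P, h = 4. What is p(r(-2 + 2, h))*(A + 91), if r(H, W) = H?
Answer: 0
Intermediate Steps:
A = -78 (A = -½*156 = -78)
p(r(-2 + 2, h))*(A + 91) = (-2 + 2)*(-78 + 91) = 0*13 = 0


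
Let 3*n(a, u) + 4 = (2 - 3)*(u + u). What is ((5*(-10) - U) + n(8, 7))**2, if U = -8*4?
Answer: 576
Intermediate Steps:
U = -32
n(a, u) = -4/3 - 2*u/3 (n(a, u) = -4/3 + ((2 - 3)*(u + u))/3 = -4/3 + (-2*u)/3 = -4/3 - 2*u/3)
((5*(-10) - U) + n(8, 7))**2 = ((5*(-10) - 1*(-32)) + (-4/3 - 2/3*7))**2 = ((-50 + 32) + (-4/3 - 14/3))**2 = (-18 - 6)**2 = (-24)**2 = 576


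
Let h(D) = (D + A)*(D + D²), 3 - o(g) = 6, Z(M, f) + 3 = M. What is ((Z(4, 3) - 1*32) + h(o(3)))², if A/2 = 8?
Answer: 2209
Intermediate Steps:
A = 16 (A = 2*8 = 16)
Z(M, f) = -3 + M
o(g) = -3 (o(g) = 3 - 1*6 = 3 - 6 = -3)
h(D) = (16 + D)*(D + D²) (h(D) = (D + 16)*(D + D²) = (16 + D)*(D + D²))
((Z(4, 3) - 1*32) + h(o(3)))² = (((-3 + 4) - 1*32) - 3*(16 + (-3)² + 17*(-3)))² = ((1 - 32) - 3*(16 + 9 - 51))² = (-31 - 3*(-26))² = (-31 + 78)² = 47² = 2209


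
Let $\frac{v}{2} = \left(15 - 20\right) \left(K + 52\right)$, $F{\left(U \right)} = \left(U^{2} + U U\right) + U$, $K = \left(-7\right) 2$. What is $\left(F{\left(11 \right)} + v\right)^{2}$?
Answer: $16129$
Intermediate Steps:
$K = -14$
$F{\left(U \right)} = U + 2 U^{2}$ ($F{\left(U \right)} = \left(U^{2} + U^{2}\right) + U = 2 U^{2} + U = U + 2 U^{2}$)
$v = -380$ ($v = 2 \left(15 - 20\right) \left(-14 + 52\right) = 2 \left(\left(-5\right) 38\right) = 2 \left(-190\right) = -380$)
$\left(F{\left(11 \right)} + v\right)^{2} = \left(11 \left(1 + 2 \cdot 11\right) - 380\right)^{2} = \left(11 \left(1 + 22\right) - 380\right)^{2} = \left(11 \cdot 23 - 380\right)^{2} = \left(253 - 380\right)^{2} = \left(-127\right)^{2} = 16129$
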